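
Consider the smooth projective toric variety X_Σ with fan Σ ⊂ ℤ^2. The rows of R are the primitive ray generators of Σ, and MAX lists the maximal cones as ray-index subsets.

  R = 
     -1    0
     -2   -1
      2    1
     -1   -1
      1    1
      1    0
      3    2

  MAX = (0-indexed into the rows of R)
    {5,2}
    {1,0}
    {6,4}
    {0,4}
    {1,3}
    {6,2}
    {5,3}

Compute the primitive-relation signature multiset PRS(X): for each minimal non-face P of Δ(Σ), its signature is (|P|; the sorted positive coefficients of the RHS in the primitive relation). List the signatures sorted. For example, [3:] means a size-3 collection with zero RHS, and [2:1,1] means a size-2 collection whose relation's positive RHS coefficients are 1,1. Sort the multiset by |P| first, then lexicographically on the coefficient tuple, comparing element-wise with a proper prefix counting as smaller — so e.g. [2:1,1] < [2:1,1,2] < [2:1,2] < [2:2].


Primitive collections (14):

  P = {0,5}:  v_{0} + v_{5} = 0  →  sig = [2:]
  P = {1,2}:  v_{1} + v_{2} = 0  →  sig = [2:]
  P = {3,4}:  v_{3} + v_{4} = 0  →  sig = [2:]
  P = {0,2}:  v_{0} + v_{2} = v_{4}  →  sig = [2:1]
  P = {0,3}:  v_{0} + v_{3} = v_{1}  →  sig = [2:1]
  P = {1,4}:  v_{1} + v_{4} = v_{0}  →  sig = [2:1]
  P = {1,5}:  v_{1} + v_{5} = v_{3}  →  sig = [2:1]
  P = {1,6}:  v_{1} + v_{6} = v_{4}  →  sig = [2:1]
  P = {2,3}:  v_{2} + v_{3} = v_{5}  →  sig = [2:1]
  P = {2,4}:  v_{2} + v_{4} = v_{6}  →  sig = [2:1]
  P = {3,6}:  v_{3} + v_{6} = v_{2}  →  sig = [2:1]
  P = {4,5}:  v_{4} + v_{5} = v_{2}  →  sig = [2:1]
  P = {0,6}:  v_{0} + v_{6} = 2·v_{4}  →  sig = [2:2]
  P = {5,6}:  v_{5} + v_{6} = 2·v_{2}  →  sig = [2:2]

so the primitive-relation signature multiset is
[[2:], [2:], [2:], [2:1], [2:1], [2:1], [2:1], [2:1], [2:1], [2:1], [2:1], [2:1], [2:2], [2:2]]


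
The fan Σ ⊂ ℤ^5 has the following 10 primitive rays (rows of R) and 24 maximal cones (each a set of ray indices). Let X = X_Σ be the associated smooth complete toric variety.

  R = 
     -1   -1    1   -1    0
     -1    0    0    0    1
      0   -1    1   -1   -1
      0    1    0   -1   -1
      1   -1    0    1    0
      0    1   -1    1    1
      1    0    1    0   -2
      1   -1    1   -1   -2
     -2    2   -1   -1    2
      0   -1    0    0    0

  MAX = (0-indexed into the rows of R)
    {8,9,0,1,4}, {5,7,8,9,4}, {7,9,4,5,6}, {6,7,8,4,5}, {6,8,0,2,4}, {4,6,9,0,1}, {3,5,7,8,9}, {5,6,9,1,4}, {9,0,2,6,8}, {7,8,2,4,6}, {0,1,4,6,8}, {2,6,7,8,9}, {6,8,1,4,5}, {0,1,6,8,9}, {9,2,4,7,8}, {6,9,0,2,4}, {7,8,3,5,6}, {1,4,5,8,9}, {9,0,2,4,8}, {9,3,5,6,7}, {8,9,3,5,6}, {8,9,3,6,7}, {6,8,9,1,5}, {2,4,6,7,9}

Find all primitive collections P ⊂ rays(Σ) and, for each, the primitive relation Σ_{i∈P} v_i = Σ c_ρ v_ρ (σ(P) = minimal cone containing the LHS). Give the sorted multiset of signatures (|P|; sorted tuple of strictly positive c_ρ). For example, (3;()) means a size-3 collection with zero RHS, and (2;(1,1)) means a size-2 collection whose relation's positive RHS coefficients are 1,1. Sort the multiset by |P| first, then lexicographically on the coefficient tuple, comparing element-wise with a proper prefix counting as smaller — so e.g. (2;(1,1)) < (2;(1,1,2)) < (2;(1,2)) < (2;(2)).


Σ has 11 primitive collections:

  • {2,5}:  v_{2} + v_{5} = 0 — sig = (2;())
  • {0,5}:  v_{0} + v_{5} = v_{1} — sig = (2;(1))
  • {1,2}:  v_{1} + v_{2} = v_{0} — sig = (2;(1))
  • {1,7}:  v_{1} + v_{7} = v_{2} — sig = (2;(1))
  • {3,4}:  v_{3} + v_{4} = v_{5} + v_{7} — sig = (2;(1,1))
  • {1,3}:  v_{1} + v_{3} = v_{6} + v_{8} + v_{9} — sig = (2;(1,1,1))
  • {0,3}:  v_{0} + v_{3} = v_{2} + v_{6} + v_{8} + v_{9} — sig = (2;(1,1,1,1))
  • {2,3}:  v_{2} + v_{3} = v_{6} + v_{7} + v_{8} + v_{9} — sig = (2;(1,1,1,1))
  • {0,7}:  v_{0} + v_{7} = 2·v_{2} — sig = (2;(2))
  • {4,6,8,9}:  v_{4} + v_{6} + v_{8} + v_{9} = 0 — sig = (4;())
  • {5,6,7,8,9}:  v_{5} + v_{6} + v_{7} + v_{8} + v_{9} = v_{3} — sig = (5;(1))

Hence PRS(X_Σ) =
[(2;()), (2;(1)), (2;(1)), (2;(1)), (2;(1,1)), (2;(1,1,1)), (2;(1,1,1,1)), (2;(1,1,1,1)), (2;(2)), (4;()), (5;(1))]


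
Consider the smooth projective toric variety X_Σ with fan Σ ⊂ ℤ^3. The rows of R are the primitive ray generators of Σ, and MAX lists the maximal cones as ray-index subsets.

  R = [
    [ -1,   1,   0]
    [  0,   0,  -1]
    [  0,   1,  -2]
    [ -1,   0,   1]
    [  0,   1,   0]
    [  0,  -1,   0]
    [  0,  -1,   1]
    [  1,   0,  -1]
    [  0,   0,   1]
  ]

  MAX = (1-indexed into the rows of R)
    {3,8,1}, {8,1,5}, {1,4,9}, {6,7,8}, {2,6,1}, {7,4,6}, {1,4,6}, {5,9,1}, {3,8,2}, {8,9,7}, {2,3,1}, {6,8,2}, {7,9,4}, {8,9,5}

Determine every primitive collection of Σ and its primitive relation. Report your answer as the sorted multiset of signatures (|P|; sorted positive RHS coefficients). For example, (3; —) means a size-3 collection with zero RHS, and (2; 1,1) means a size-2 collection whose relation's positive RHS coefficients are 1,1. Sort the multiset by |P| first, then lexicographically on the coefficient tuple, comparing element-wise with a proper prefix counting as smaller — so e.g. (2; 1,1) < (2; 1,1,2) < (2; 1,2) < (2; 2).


18 collections generate NE(X_Σ); each relation:

  {2,9}:  v_{2} + v_{9} = 0  ⟹  sig = (2; —)
  {4,8}:  v_{4} + v_{8} = 0  ⟹  sig = (2; —)
  {5,6}:  v_{5} + v_{6} = 0  ⟹  sig = (2; —)
  {1,7}:  v_{1} + v_{7} = v_{4}  ⟹  sig = (2; 1)
  {2,7}:  v_{2} + v_{7} = v_{6}  ⟹  sig = (2; 1)
  {3,7}:  v_{3} + v_{7} = v_{2}  ⟹  sig = (2; 1)
  {5,7}:  v_{5} + v_{7} = v_{9}  ⟹  sig = (2; 1)
  {6,9}:  v_{6} + v_{9} = v_{7}  ⟹  sig = (2; 1)
  {2,4}:  v_{2} + v_{4} = v_{1} + v_{6}  ⟹  sig = (2; 1,1)
  {2,5}:  v_{2} + v_{5} = v_{1} + v_{8}  ⟹  sig = (2; 1,1)
  {3,4}:  v_{3} + v_{4} = v_{1} + v_{2}  ⟹  sig = (2; 1,1)
  {3,9}:  v_{3} + v_{9} = v_{1} + v_{8}  ⟹  sig = (2; 1,1)
  {4,5}:  v_{4} + v_{5} = v_{1} + v_{9}  ⟹  sig = (2; 1,1)
  {3,6}:  v_{3} + v_{6} = 2·v_{2}  ⟹  sig = (2; 2)
  {3,5}:  v_{3} + v_{5} = 2·v_{1} + 2·v_{8}  ⟹  sig = (2; 2,2)
  {1,2,8}:  v_{1} + v_{2} + v_{8} = v_{3}  ⟹  sig = (3; 1)
  {1,6,8}:  v_{1} + v_{6} + v_{8} = v_{2}  ⟹  sig = (3; 1)
  {1,8,9}:  v_{1} + v_{8} + v_{9} = v_{5}  ⟹  sig = (3; 1)

Sorted signature multiset PRS(X):
    (2; —)
    (2; —)
    (2; —)
    (2; 1)
    (2; 1)
    (2; 1)
    (2; 1)
    (2; 1)
    (2; 1,1)
    (2; 1,1)
    (2; 1,1)
    (2; 1,1)
    (2; 1,1)
    (2; 2)
    (2; 2,2)
    (3; 1)
    (3; 1)
    (3; 1)


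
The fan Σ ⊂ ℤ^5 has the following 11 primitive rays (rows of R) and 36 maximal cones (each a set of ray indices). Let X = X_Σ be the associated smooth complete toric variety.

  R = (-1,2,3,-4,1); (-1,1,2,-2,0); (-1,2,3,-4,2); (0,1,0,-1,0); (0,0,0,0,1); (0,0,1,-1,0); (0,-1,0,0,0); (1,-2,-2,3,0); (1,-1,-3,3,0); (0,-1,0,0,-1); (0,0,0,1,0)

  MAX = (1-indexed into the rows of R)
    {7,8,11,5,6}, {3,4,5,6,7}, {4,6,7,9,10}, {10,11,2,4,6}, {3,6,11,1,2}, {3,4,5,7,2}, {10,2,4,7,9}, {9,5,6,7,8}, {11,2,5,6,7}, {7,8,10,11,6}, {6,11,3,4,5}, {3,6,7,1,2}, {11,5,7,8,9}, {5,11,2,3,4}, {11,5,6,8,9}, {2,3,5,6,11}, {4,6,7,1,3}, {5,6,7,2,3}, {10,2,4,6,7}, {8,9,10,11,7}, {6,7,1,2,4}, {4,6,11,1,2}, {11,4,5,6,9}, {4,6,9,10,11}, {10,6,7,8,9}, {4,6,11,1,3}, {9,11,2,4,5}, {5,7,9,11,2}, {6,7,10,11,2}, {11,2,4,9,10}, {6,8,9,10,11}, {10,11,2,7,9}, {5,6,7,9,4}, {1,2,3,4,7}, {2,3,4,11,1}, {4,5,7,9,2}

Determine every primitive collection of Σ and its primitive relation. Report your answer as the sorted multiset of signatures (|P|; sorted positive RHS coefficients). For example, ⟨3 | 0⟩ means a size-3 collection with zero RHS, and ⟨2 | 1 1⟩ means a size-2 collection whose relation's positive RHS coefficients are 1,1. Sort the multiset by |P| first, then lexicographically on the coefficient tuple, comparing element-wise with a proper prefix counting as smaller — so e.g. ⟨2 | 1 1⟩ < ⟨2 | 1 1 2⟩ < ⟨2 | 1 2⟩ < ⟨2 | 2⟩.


Primitive collections (17):

  {1,5}:  v_{1} + v_{5} = v_{3}  ⟹  sig = ⟨2 | 1⟩
  {5,10}:  v_{5} + v_{10} = v_{7}  ⟹  sig = ⟨2 | 1⟩
  {1,8}:  v_{1} + v_{8} = v_{5} + v_{6}  ⟹  sig = ⟨2 | 1 1⟩
  {1,9}:  v_{1} + v_{9} = v_{4} + v_{5}  ⟹  sig = ⟨2 | 1 1⟩
  {2,8}:  v_{2} + v_{8} = v_{7} + v_{11}  ⟹  sig = ⟨2 | 1 1⟩
  {3,10}:  v_{3} + v_{10} = v_{1} + v_{7}  ⟹  sig = ⟨2 | 1 1⟩
  {4,8}:  v_{4} + v_{8} = v_{6} + v_{9}  ⟹  sig = ⟨2 | 1 1⟩
  {1,10}:  v_{1} + v_{10} = v_{2} + v_{4} + v_{6} + v_{7}  ⟹  sig = ⟨2 | 1 1 1 1⟩
  {3,8}:  v_{3} + v_{8} = 2·v_{5} + v_{6}  ⟹  sig = ⟨2 | 1 2⟩
  {3,9}:  v_{3} + v_{9} = v_{4} + 2·v_{5}  ⟹  sig = ⟨2 | 1 2⟩
  {2,6,9}:  v_{2} + v_{6} + v_{9} = 0  ⟹  sig = ⟨3 | 0⟩
  {4,7,11}:  v_{4} + v_{7} + v_{11} = 0  ⟹  sig = ⟨3 | 0⟩
  {1,7,11}:  v_{1} + v_{7} + v_{11} = v_{2} + v_{5} + v_{6}  ⟹  sig = ⟨3 | 1 1 1⟩
  {3,7,11}:  v_{3} + v_{7} + v_{11} = v_{2} + 2·v_{5} + v_{6}  ⟹  sig = ⟨3 | 1 1 2⟩
  {2,4,5,6}:  v_{2} + v_{4} + v_{5} + v_{6} = v_{1}  ⟹  sig = ⟨4 | 1⟩
  {6,7,9,11}:  v_{6} + v_{7} + v_{9} + v_{11} = v_{8}  ⟹  sig = ⟨4 | 1⟩
  {2,3,4,6}:  v_{2} + v_{3} + v_{4} + v_{6} = 2·v_{1}  ⟹  sig = ⟨4 | 2⟩

Hence PRS(X_Σ) =
    ⟨2 | 1⟩
    ⟨2 | 1⟩
    ⟨2 | 1 1⟩
    ⟨2 | 1 1⟩
    ⟨2 | 1 1⟩
    ⟨2 | 1 1⟩
    ⟨2 | 1 1⟩
    ⟨2 | 1 1 1 1⟩
    ⟨2 | 1 2⟩
    ⟨2 | 1 2⟩
    ⟨3 | 0⟩
    ⟨3 | 0⟩
    ⟨3 | 1 1 1⟩
    ⟨3 | 1 1 2⟩
    ⟨4 | 1⟩
    ⟨4 | 1⟩
    ⟨4 | 2⟩


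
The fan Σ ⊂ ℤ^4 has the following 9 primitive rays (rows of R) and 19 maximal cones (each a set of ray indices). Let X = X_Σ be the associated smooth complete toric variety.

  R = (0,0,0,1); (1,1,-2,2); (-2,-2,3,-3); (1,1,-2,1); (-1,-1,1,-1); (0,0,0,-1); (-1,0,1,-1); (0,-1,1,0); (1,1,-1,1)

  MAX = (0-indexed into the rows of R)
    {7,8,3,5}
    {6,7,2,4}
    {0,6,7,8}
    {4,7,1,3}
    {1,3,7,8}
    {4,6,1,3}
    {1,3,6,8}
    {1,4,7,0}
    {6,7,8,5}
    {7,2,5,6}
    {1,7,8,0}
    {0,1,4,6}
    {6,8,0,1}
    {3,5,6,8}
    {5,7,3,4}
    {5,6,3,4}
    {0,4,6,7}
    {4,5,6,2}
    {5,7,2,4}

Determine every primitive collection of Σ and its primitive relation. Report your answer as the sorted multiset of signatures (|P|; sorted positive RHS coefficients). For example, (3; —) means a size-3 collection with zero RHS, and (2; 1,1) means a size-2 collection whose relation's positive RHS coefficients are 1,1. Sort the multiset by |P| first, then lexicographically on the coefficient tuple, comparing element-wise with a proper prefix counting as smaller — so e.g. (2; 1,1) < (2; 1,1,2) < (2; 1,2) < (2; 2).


Primitive collections (11):

  P = {0,5}:  v_{0} + v_{5} = 0  ⇒ sig = (2; —)
  P = {4,8}:  v_{4} + v_{8} = 0  ⇒ sig = (2; —)
  P = {0,3}:  v_{0} + v_{3} = v_{1}  ⇒ sig = (2; 1)
  P = {1,2}:  v_{1} + v_{2} = v_{4}  ⇒ sig = (2; 1)
  P = {1,5}:  v_{1} + v_{5} = v_{3}  ⇒ sig = (2; 1)
  P = {2,3}:  v_{2} + v_{3} = v_{4} + v_{5}  ⇒ sig = (2; 1,1)
  P = {0,2}:  v_{0} + v_{2} = v_{4} + v_{6} + v_{7}  ⇒ sig = (2; 1,1,1)
  P = {2,8}:  v_{2} + v_{8} = v_{5} + v_{6} + v_{7}  ⇒ sig = (2; 1,1,1)
  P = {3,6,7}:  v_{3} + v_{6} + v_{7} = 0  ⇒ sig = (3; —)
  P = {1,6,7}:  v_{1} + v_{6} + v_{7} = v_{0}  ⇒ sig = (3; 1)
  P = {4,5,6,7}:  v_{4} + v_{5} + v_{6} + v_{7} = v_{2}  ⇒ sig = (4; 1)

Sorted signature multiset PRS(X):
    (2; —)
    (2; —)
    (2; 1)
    (2; 1)
    (2; 1)
    (2; 1,1)
    (2; 1,1,1)
    (2; 1,1,1)
    (3; —)
    (3; 1)
    (4; 1)


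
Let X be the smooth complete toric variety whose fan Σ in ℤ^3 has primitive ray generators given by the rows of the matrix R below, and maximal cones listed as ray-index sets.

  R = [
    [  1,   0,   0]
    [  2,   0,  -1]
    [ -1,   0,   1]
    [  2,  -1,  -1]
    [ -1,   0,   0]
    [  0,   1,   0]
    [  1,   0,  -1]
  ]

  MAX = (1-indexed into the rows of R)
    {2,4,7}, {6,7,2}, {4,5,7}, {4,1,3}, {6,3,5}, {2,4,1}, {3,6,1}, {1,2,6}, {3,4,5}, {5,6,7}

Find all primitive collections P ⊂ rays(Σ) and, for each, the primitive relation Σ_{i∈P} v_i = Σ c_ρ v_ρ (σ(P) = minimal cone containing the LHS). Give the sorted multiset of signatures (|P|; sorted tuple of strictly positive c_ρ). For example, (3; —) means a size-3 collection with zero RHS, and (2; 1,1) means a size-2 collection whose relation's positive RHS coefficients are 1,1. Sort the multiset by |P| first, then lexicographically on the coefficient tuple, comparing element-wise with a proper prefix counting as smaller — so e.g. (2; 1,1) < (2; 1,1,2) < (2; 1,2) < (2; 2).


6 minimal non-faces of Δ(Σ) (on 7 rays):

  • {1,5}:  v_{1} + v_{5} = 0  ⇒ sig = (2; —)
  • {3,7}:  v_{3} + v_{7} = 0  ⇒ sig = (2; —)
  • {1,7}:  v_{1} + v_{7} = v_{2}  ⇒ sig = (2; 1)
  • {2,3}:  v_{2} + v_{3} = v_{1}  ⇒ sig = (2; 1)
  • {2,5}:  v_{2} + v_{5} = v_{7}  ⇒ sig = (2; 1)
  • {4,6}:  v_{4} + v_{6} = v_{2}  ⇒ sig = (2; 1)

Hence PRS(X_Σ) =
    (2; —)
    (2; —)
    (2; 1)
    (2; 1)
    (2; 1)
    (2; 1)


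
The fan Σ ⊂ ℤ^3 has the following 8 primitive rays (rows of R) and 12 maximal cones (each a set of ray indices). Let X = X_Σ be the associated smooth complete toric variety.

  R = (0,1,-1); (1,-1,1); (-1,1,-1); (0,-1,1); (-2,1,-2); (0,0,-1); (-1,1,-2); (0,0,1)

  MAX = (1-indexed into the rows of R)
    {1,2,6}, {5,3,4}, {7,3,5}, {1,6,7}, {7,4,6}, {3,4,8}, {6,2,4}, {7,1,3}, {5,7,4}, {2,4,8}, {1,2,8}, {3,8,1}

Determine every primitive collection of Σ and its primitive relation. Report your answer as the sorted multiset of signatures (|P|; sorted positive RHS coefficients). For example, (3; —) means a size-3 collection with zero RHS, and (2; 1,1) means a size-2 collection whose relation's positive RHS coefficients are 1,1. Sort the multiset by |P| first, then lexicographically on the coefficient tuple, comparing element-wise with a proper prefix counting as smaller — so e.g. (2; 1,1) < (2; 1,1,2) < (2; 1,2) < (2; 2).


Primitive collections (11):

  • {1,4}:  v_{1} + v_{4} = 0  ⟹  sig = (2; —)
  • {2,3}:  v_{2} + v_{3} = 0  ⟹  sig = (2; —)
  • {6,8}:  v_{6} + v_{8} = 0  ⟹  sig = (2; —)
  • {2,7}:  v_{2} + v_{7} = v_{6}  ⟹  sig = (2; 1)
  • {3,6}:  v_{3} + v_{6} = v_{7}  ⟹  sig = (2; 1)
  • {7,8}:  v_{7} + v_{8} = v_{3}  ⟹  sig = (2; 1)
  • {1,5}:  v_{1} + v_{5} = v_{3} + v_{7}  ⟹  sig = (2; 1,1)
  • {2,5}:  v_{2} + v_{5} = v_{4} + v_{7}  ⟹  sig = (2; 1,1)
  • {5,6}:  v_{5} + v_{6} = v_{4} + 2·v_{7}  ⟹  sig = (2; 1,2)
  • {5,8}:  v_{5} + v_{8} = 2·v_{3} + v_{4}  ⟹  sig = (2; 1,2)
  • {3,4,7}:  v_{3} + v_{4} + v_{7} = v_{5}  ⟹  sig = (3; 1)

Signatures (|P|; sorted positive RHS coefficients), sorted:
[(2; —), (2; —), (2; —), (2; 1), (2; 1), (2; 1), (2; 1,1), (2; 1,1), (2; 1,2), (2; 1,2), (3; 1)]


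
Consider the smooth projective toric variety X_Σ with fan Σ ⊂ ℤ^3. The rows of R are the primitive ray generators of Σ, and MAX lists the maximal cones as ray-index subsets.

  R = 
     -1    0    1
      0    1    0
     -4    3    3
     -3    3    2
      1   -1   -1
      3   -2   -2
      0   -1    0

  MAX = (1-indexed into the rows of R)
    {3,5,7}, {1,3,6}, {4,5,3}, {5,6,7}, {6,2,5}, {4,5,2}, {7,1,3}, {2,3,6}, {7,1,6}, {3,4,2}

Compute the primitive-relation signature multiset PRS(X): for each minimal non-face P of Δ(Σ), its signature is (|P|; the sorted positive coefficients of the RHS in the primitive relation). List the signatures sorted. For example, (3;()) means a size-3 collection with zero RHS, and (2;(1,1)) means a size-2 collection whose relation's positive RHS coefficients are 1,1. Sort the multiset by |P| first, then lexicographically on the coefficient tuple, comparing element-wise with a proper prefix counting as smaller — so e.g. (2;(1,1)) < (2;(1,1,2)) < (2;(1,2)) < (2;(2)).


9 minimal non-faces of Δ(Σ) (on 7 rays):

  {2,7}:  v_{2} + v_{7} = 0  →  sig = (2;())
  {1,4}:  v_{1} + v_{4} = v_{3}  →  sig = (2;(1))
  {1,5}:  v_{1} + v_{5} = v_{7}  →  sig = (2;(1))
  {4,6}:  v_{4} + v_{6} = v_{2}  →  sig = (2;(1))
  {1,2}:  v_{1} + v_{2} = v_{3} + v_{6}  →  sig = (2;(1,1))
  {4,7}:  v_{4} + v_{7} = v_{3} + v_{5}  →  sig = (2;(1,1))
  {3,5,6}:  v_{3} + v_{5} + v_{6} = 0  →  sig = (3;())
  {2,3,5}:  v_{2} + v_{3} + v_{5} = v_{4}  →  sig = (3;(1))
  {3,6,7}:  v_{3} + v_{6} + v_{7} = v_{1}  →  sig = (3;(1))

Signatures (|P|; sorted positive RHS coefficients), sorted:
[(2;()), (2;(1)), (2;(1)), (2;(1)), (2;(1,1)), (2;(1,1)), (3;()), (3;(1)), (3;(1))]


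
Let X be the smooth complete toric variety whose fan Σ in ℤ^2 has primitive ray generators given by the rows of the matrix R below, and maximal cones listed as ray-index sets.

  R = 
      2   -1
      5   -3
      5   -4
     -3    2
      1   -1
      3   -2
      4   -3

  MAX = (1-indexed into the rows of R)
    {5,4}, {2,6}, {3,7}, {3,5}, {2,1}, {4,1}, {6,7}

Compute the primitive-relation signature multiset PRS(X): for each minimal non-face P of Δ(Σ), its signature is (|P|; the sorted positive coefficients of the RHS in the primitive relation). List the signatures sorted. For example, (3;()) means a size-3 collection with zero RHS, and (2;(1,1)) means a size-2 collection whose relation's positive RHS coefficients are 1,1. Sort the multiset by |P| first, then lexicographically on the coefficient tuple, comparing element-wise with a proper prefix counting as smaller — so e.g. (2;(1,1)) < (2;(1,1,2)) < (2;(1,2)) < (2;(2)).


Minimal non-faces — 14 found among 7 rays, 7 max cones:

  P = {4,6}:  v_{4} + v_{6} = 0 ; sig = (2;())
  P = {1,5}:  v_{1} + v_{5} = v_{6} ; sig = (2;(1))
  P = {1,6}:  v_{1} + v_{6} = v_{2} ; sig = (2;(1))
  P = {2,4}:  v_{2} + v_{4} = v_{1} ; sig = (2;(1))
  P = {4,7}:  v_{4} + v_{7} = v_{5} ; sig = (2;(1))
  P = {5,6}:  v_{5} + v_{6} = v_{7} ; sig = (2;(1))
  P = {5,7}:  v_{5} + v_{7} = v_{3} ; sig = (2;(1))
  P = {1,3}:  v_{1} + v_{3} = v_{6} + v_{7} ; sig = (2;(1,1))
  P = {2,3}:  v_{2} + v_{3} = 2·v_{6} + v_{7} ; sig = (2;(1,2))
  P = {1,7}:  v_{1} + v_{7} = 2·v_{6} ; sig = (2;(2))
  P = {2,5}:  v_{2} + v_{5} = 2·v_{6} ; sig = (2;(2))
  P = {3,4}:  v_{3} + v_{4} = 2·v_{5} ; sig = (2;(2))
  P = {3,6}:  v_{3} + v_{6} = 2·v_{7} ; sig = (2;(2))
  P = {2,7}:  v_{2} + v_{7} = 3·v_{6} ; sig = (2;(3))

Signatures (|P|; sorted positive RHS coefficients), sorted:
[(2;()), (2;(1)), (2;(1)), (2;(1)), (2;(1)), (2;(1)), (2;(1)), (2;(1,1)), (2;(1,2)), (2;(2)), (2;(2)), (2;(2)), (2;(2)), (2;(3))]


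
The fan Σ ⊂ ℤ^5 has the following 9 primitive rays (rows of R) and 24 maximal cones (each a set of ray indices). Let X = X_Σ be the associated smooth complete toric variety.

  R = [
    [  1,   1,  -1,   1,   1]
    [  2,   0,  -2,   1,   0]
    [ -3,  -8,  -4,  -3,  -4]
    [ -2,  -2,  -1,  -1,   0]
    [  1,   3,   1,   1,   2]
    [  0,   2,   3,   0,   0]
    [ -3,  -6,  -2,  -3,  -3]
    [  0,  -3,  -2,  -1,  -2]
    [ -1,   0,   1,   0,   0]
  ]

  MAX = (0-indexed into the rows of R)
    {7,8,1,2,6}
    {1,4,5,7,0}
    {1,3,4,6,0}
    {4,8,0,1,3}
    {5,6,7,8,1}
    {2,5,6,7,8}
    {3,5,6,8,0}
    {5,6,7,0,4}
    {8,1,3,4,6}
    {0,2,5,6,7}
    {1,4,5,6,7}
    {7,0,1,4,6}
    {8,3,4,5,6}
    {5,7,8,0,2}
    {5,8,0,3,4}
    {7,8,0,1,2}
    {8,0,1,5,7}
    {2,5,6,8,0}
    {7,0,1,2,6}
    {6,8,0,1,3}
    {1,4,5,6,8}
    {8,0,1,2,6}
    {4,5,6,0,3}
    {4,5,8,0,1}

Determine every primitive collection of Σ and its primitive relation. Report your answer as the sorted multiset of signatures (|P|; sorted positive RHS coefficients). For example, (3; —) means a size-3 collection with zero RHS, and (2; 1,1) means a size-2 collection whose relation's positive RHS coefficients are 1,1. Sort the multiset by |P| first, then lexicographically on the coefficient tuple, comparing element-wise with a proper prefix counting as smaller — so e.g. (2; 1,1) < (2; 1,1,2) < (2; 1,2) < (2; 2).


Primitive collections (9):

  {2,4}:  v_{2} + v_{4} = v_{0} + v_{6}  ⇒ sig = (2; 1,1)
  {3,7}:  v_{3} + v_{7} = v_{0} + v_{6}  ⇒ sig = (2; 1,1)
  {2,3}:  v_{2} + v_{3} = 2·v_{0} + 2·v_{6} + v_{8}  ⇒ sig = (2; 1,2,2)
  {1,3,5}:  v_{1} + v_{3} + v_{5} = 0  ⇒ sig = (3; —)
  {4,7,8}:  v_{4} + v_{7} + v_{8} = 0  ⇒ sig = (3; —)
  {1,2,5}:  v_{1} + v_{2} + v_{5} = 2·v_{7} + v_{8}  ⇒ sig = (3; 1,2)
  {0,1,5,6}:  v_{0} + v_{1} + v_{5} + v_{6} = v_{7}  ⇒ sig = (4; 1)
  {0,4,6,8}:  v_{0} + v_{4} + v_{6} + v_{8} = v_{3}  ⇒ sig = (4; 1)
  {0,6,7,8}:  v_{0} + v_{6} + v_{7} + v_{8} = v_{2}  ⇒ sig = (4; 1)

so the primitive-relation signature multiset is
[(2; 1,1), (2; 1,1), (2; 1,2,2), (3; —), (3; —), (3; 1,2), (4; 1), (4; 1), (4; 1)]


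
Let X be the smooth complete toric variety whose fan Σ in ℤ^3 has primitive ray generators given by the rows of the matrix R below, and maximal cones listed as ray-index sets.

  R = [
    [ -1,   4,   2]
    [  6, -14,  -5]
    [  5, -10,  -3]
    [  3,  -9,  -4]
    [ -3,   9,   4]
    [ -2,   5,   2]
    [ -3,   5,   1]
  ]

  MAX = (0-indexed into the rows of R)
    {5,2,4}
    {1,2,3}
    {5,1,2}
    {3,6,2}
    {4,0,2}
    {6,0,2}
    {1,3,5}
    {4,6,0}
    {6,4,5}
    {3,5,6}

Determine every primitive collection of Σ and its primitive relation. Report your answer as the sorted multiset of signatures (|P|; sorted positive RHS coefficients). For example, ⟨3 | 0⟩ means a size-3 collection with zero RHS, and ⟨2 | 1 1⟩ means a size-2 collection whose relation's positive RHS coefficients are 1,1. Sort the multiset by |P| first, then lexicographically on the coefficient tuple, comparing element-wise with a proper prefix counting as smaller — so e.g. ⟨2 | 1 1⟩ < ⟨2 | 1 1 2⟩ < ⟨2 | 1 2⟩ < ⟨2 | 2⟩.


9 collections generate NE(X_Σ); each relation:

  • {3,4}:  v_{3} + v_{4} = 0  ⇒ sig = ⟨2 | 0⟩
  • {0,1}:  v_{0} + v_{1} = v_{2}  ⇒ sig = ⟨2 | 1⟩
  • {0,5}:  v_{0} + v_{5} = v_{4}  ⇒ sig = ⟨2 | 1⟩
  • {1,6}:  v_{1} + v_{6} = v_{3}  ⇒ sig = ⟨2 | 1⟩
  • {0,3}:  v_{0} + v_{3} = v_{2} + v_{6}  ⇒ sig = ⟨2 | 1 1⟩
  • {1,4}:  v_{1} + v_{4} = v_{2} + v_{5}  ⇒ sig = ⟨2 | 1 1⟩
  • {2,5,6}:  v_{2} + v_{5} + v_{6} = 0  ⇒ sig = ⟨3 | 0⟩
  • {2,3,5}:  v_{2} + v_{3} + v_{5} = v_{1}  ⇒ sig = ⟨3 | 1⟩
  • {2,4,6}:  v_{2} + v_{4} + v_{6} = v_{0}  ⇒ sig = ⟨3 | 1⟩

so the primitive-relation signature multiset is
    ⟨2 | 0⟩
    ⟨2 | 1⟩
    ⟨2 | 1⟩
    ⟨2 | 1⟩
    ⟨2 | 1 1⟩
    ⟨2 | 1 1⟩
    ⟨3 | 0⟩
    ⟨3 | 1⟩
    ⟨3 | 1⟩


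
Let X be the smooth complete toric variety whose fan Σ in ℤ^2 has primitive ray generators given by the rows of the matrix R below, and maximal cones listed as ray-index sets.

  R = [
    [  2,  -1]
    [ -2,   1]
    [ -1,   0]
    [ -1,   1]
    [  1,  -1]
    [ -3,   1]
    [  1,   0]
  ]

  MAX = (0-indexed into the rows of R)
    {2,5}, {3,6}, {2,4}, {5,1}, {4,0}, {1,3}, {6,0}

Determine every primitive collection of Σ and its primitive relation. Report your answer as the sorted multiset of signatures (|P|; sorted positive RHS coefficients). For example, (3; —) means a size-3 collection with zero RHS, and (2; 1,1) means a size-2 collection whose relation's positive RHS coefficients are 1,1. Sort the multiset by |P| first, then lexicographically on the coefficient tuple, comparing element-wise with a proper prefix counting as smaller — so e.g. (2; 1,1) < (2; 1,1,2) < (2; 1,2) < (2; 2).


Primitive collections (14):

  • {0,1}:  v_{0} + v_{1} = 0  ⇒ sig = (2; —)
  • {2,6}:  v_{2} + v_{6} = 0  ⇒ sig = (2; —)
  • {3,4}:  v_{3} + v_{4} = 0  ⇒ sig = (2; —)
  • {0,2}:  v_{0} + v_{2} = v_{4}  ⇒ sig = (2; 1)
  • {0,3}:  v_{0} + v_{3} = v_{6}  ⇒ sig = (2; 1)
  • {0,5}:  v_{0} + v_{5} = v_{2}  ⇒ sig = (2; 1)
  • {1,2}:  v_{1} + v_{2} = v_{5}  ⇒ sig = (2; 1)
  • {1,4}:  v_{1} + v_{4} = v_{2}  ⇒ sig = (2; 1)
  • {1,6}:  v_{1} + v_{6} = v_{3}  ⇒ sig = (2; 1)
  • {2,3}:  v_{2} + v_{3} = v_{1}  ⇒ sig = (2; 1)
  • {4,6}:  v_{4} + v_{6} = v_{0}  ⇒ sig = (2; 1)
  • {5,6}:  v_{5} + v_{6} = v_{1}  ⇒ sig = (2; 1)
  • {3,5}:  v_{3} + v_{5} = 2·v_{1}  ⇒ sig = (2; 2)
  • {4,5}:  v_{4} + v_{5} = 2·v_{2}  ⇒ sig = (2; 2)

Hence PRS(X_Σ) =
    (2; —)
    (2; —)
    (2; —)
    (2; 1)
    (2; 1)
    (2; 1)
    (2; 1)
    (2; 1)
    (2; 1)
    (2; 1)
    (2; 1)
    (2; 1)
    (2; 2)
    (2; 2)


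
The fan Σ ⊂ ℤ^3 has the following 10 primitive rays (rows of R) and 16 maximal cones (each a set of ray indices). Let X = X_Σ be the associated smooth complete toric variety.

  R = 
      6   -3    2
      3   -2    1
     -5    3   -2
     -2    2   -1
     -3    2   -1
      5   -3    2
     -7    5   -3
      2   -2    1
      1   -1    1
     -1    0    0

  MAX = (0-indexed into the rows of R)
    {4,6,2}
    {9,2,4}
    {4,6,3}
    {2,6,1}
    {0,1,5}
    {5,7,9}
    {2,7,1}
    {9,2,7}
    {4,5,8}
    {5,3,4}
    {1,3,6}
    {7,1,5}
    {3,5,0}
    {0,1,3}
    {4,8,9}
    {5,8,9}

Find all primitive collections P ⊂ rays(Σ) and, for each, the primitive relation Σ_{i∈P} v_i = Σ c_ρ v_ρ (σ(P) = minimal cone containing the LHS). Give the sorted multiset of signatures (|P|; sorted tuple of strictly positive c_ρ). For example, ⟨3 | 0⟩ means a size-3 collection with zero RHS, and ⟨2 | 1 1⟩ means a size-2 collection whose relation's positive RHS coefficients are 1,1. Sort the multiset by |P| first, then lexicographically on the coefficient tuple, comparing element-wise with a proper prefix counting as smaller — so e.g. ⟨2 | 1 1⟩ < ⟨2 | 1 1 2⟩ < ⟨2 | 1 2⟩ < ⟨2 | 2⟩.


|primitive collections| = 23. Relations:

  P={1,4}:  v_{1} + v_{4} = 0  →  sig = ⟨2 | 0⟩
  P={2,5}:  v_{2} + v_{5} = 0  →  sig = ⟨2 | 0⟩
  P={3,7}:  v_{3} + v_{7} = 0  →  sig = ⟨2 | 0⟩
  P={0,9}:  v_{0} + v_{9} = v_{5}  →  sig = ⟨2 | 1⟩
  P={1,9}:  v_{1} + v_{9} = v_{7}  →  sig = ⟨2 | 1⟩
  P={2,3}:  v_{2} + v_{3} = v_{6}  →  sig = ⟨2 | 1⟩
  P={3,9}:  v_{3} + v_{9} = v_{4}  →  sig = ⟨2 | 1⟩
  P={4,7}:  v_{4} + v_{7} = v_{9}  →  sig = ⟨2 | 1⟩
  P={5,6}:  v_{5} + v_{6} = v_{3}  →  sig = ⟨2 | 1⟩
  P={6,7}:  v_{6} + v_{7} = v_{2}  →  sig = ⟨2 | 1⟩
  P={0,2}:  v_{0} + v_{2} = v_{1} + v_{3}  →  sig = ⟨2 | 1 1⟩
  P={0,4}:  v_{0} + v_{4} = v_{3} + v_{5}  →  sig = ⟨2 | 1 1⟩
  P={0,7}:  v_{0} + v_{7} = v_{1} + v_{5}  →  sig = ⟨2 | 1 1⟩
  P={1,8}:  v_{1} + v_{8} = v_{5} + v_{9}  →  sig = ⟨2 | 1 1⟩
  P={2,8}:  v_{2} + v_{8} = v_{4} + v_{9}  →  sig = ⟨2 | 1 1⟩
  P={6,9}:  v_{6} + v_{9} = v_{2} + v_{4}  →  sig = ⟨2 | 1 1⟩
  P={0,6}:  v_{0} + v_{6} = v_{1} + 2·v_{3}  →  sig = ⟨2 | 1 2⟩
  P={0,8}:  v_{0} + v_{8} = v_{4} + 2·v_{5}  →  sig = ⟨2 | 1 2⟩
  P={3,8}:  v_{3} + v_{8} = 2·v_{4} + v_{5}  →  sig = ⟨2 | 1 2⟩
  P={7,8}:  v_{7} + v_{8} = v_{5} + 2·v_{9}  →  sig = ⟨2 | 1 2⟩
  P={6,8}:  v_{6} + v_{8} = 2·v_{4}  →  sig = ⟨2 | 2⟩
  P={1,3,5}:  v_{1} + v_{3} + v_{5} = v_{0}  →  sig = ⟨3 | 1⟩
  P={4,5,9}:  v_{4} + v_{5} + v_{9} = v_{8}  →  sig = ⟨3 | 1⟩

Hence PRS(X_Σ) =
    |P|=2: 21 collections, coeffs (), (), (), (1), (1), (1), (1), (1), (1), (1), (1,1), (1,1), (1,1), (1,1), (1,1), (1,1), (1,2), (1,2), (1,2), (1,2), (2)
    |P|=3: 2 collections, coeffs (1), (1)


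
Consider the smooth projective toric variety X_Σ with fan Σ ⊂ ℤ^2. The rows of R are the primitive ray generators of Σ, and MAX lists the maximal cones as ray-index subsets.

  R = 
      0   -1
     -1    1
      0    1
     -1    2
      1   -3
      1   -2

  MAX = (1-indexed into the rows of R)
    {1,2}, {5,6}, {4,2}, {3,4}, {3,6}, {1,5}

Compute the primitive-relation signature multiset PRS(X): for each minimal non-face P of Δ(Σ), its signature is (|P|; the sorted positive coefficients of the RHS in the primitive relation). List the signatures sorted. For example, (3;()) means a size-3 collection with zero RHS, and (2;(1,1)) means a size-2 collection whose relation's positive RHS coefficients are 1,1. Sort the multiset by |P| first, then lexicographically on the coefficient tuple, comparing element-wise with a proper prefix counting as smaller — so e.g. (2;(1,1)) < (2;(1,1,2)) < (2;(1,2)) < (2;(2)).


9 collections generate NE(X_Σ); each relation:

  {1,3}:  v_{1} + v_{3} = 0 — sig = (2;())
  {4,6}:  v_{4} + v_{6} = 0 — sig = (2;())
  {1,4}:  v_{1} + v_{4} = v_{2} — sig = (2;(1))
  {1,6}:  v_{1} + v_{6} = v_{5} — sig = (2;(1))
  {2,3}:  v_{2} + v_{3} = v_{4} — sig = (2;(1))
  {2,6}:  v_{2} + v_{6} = v_{1} — sig = (2;(1))
  {3,5}:  v_{3} + v_{5} = v_{6} — sig = (2;(1))
  {4,5}:  v_{4} + v_{5} = v_{1} — sig = (2;(1))
  {2,5}:  v_{2} + v_{5} = 2·v_{1} — sig = (2;(2))

Signatures (|P|; sorted positive RHS coefficients), sorted:
    |P|=2: 9 collections, coeffs (), (), (1), (1), (1), (1), (1), (1), (2)


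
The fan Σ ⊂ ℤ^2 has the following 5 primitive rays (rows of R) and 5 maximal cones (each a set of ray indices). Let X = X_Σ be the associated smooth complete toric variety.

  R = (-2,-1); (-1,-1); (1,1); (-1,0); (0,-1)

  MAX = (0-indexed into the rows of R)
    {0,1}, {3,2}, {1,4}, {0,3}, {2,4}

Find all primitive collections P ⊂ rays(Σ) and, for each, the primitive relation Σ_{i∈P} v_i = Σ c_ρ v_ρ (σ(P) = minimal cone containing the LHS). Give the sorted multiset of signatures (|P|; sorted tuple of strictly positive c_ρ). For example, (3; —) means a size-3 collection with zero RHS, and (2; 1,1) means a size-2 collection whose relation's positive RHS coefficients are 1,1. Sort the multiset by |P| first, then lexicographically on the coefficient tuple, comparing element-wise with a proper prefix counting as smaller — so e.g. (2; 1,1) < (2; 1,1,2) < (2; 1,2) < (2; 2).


The 5 primitive collections of Σ (r=5, n=2):

  • {1,2}:  v_{1} + v_{2} = 0  ⇒ sig = (2; —)
  • {0,2}:  v_{0} + v_{2} = v_{3}  ⇒ sig = (2; 1)
  • {1,3}:  v_{1} + v_{3} = v_{0}  ⇒ sig = (2; 1)
  • {3,4}:  v_{3} + v_{4} = v_{1}  ⇒ sig = (2; 1)
  • {0,4}:  v_{0} + v_{4} = 2·v_{1}  ⇒ sig = (2; 2)

Sorted signature multiset PRS(X):
    |P|=2: 5 collections, coeffs (), (1), (1), (1), (2)


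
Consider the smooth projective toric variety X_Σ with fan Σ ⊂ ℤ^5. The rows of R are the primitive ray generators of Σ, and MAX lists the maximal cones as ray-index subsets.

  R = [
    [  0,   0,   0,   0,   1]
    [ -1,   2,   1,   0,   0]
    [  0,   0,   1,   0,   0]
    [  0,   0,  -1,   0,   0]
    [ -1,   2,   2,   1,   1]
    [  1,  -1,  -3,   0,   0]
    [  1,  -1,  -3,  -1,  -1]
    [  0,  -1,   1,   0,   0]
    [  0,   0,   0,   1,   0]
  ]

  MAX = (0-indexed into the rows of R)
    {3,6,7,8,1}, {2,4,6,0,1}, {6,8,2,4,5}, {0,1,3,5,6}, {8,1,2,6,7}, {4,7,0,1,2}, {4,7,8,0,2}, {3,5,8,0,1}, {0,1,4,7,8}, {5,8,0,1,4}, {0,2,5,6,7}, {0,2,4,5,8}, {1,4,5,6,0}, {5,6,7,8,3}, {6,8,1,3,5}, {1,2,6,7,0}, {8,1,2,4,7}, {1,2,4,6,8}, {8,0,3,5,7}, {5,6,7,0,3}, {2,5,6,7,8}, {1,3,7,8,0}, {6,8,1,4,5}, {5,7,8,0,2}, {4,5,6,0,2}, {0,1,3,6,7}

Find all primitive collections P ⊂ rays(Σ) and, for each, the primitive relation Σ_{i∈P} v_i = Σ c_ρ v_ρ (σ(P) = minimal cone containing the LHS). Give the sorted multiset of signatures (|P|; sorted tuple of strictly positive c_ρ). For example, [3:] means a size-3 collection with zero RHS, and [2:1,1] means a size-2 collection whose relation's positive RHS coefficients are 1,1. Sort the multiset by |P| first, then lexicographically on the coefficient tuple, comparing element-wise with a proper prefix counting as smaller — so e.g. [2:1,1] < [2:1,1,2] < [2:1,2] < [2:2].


Minimal non-faces — 8 found among 9 rays, 26 max cones:

  P = {2,3}:  v_{2} + v_{3} = 0 ; sig = [2:]
  P = {3,4}:  v_{3} + v_{4} = v_{0} + v_{1} + v_{8} ; sig = [2:1,1,1]
  P = {4,6,7}:  v_{4} + v_{6} + v_{7} = 0 ; sig = [3:]
  P = {0,6,8}:  v_{0} + v_{6} + v_{8} = v_{5} ; sig = [3:1]
  P = {1,5,7}:  v_{1} + v_{5} + v_{7} = v_{3} ; sig = [3:1]
  P = {1,2,5}:  v_{1} + v_{2} + v_{5} = v_{4} + v_{6} ; sig = [3:1,1]
  P = {4,5,7}:  v_{4} + v_{5} + v_{7} = v_{0} + v_{8} ; sig = [3:1,1]
  P = {0,1,2,8}:  v_{0} + v_{1} + v_{2} + v_{8} = v_{4} ; sig = [4:1]

Signatures (|P|; sorted positive RHS coefficients), sorted:
    |P|=2: 2 collections, coeffs (), (1,1,1)
    |P|=3: 5 collections, coeffs (), (1), (1), (1,1), (1,1)
    |P|=4: 1 collection, coeffs (1)


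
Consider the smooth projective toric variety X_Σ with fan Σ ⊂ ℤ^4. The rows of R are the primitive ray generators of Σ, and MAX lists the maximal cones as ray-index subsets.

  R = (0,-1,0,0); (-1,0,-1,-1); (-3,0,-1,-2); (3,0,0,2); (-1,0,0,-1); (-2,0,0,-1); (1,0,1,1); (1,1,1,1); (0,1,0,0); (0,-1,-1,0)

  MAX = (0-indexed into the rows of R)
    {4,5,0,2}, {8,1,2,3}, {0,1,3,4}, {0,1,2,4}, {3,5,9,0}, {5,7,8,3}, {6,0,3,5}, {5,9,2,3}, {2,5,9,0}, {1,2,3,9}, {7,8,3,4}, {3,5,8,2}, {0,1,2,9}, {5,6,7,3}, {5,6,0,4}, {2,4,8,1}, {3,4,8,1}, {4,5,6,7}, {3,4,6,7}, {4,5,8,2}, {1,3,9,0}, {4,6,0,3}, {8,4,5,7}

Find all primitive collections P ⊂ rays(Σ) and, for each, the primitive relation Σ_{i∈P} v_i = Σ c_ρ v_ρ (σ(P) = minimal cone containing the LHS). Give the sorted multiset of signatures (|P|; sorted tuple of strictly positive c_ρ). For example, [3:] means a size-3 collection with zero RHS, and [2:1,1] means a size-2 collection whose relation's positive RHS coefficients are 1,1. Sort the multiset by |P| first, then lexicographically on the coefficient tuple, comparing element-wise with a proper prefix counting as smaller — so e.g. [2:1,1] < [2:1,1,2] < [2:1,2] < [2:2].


Primitive collections (15):

  • {0,8}:  v_{0} + v_{8} = 0 — sig = [2:]
  • {1,6}:  v_{1} + v_{6} = 0 — sig = [2:]
  • {0,7}:  v_{0} + v_{7} = v_{6} — sig = [2:1]
  • {1,5}:  v_{1} + v_{5} = v_{2} — sig = [2:1]
  • {1,7}:  v_{1} + v_{7} = v_{8} — sig = [2:1]
  • {2,6}:  v_{2} + v_{6} = v_{5} — sig = [2:1]
  • {6,8}:  v_{6} + v_{8} = v_{7} — sig = [2:1]
  • {2,7}:  v_{2} + v_{7} = v_{5} + v_{8} — sig = [2:1,1]
  • {4,9}:  v_{4} + v_{9} = v_{0} + v_{1} — sig = [2:1,1]
  • {7,9}:  v_{7} + v_{9} = v_{3} + v_{5} — sig = [2:1,1]
  • {8,9}:  v_{8} + v_{9} = v_{2} + v_{3} — sig = [2:1,1]
  • {6,9}:  v_{6} + v_{9} = v_{0} + v_{3} + v_{5} — sig = [2:1,1,1]
  • {3,4,5}:  v_{3} + v_{4} + v_{5} = 0 — sig = [3:]
  • {0,2,3}:  v_{0} + v_{2} + v_{3} = v_{9} — sig = [3:1]
  • {2,3,4}:  v_{2} + v_{3} + v_{4} = v_{1} — sig = [3:1]

Sorted signature multiset PRS(X):
    |P|=2: 12 collections, coeffs (), (), (1), (1), (1), (1), (1), (1,1), (1,1), (1,1), (1,1), (1,1,1)
    |P|=3: 3 collections, coeffs (), (1), (1)


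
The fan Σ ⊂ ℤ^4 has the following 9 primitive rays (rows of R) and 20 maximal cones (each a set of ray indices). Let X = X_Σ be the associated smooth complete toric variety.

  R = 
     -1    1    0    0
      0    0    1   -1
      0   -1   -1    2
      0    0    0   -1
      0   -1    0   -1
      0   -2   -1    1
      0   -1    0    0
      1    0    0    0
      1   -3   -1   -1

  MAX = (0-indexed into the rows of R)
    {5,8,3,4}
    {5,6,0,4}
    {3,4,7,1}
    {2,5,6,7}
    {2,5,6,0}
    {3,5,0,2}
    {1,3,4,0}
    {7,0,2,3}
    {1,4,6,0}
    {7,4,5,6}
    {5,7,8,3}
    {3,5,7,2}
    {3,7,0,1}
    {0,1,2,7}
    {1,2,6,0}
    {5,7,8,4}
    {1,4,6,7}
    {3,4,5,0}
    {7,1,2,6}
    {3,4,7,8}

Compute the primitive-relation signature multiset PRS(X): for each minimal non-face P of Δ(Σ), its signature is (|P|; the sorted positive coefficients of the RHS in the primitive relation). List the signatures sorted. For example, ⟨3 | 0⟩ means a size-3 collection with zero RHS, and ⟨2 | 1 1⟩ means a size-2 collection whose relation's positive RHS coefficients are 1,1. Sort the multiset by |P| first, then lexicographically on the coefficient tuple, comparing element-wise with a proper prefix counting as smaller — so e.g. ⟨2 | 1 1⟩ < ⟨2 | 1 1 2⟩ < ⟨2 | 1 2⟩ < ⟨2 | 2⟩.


Minimal non-faces — 12 found among 9 rays, 20 max cones:

  P={2,4}:  v_{2} + v_{4} = v_{5} ; sig = ⟨2 | 1⟩
  P={3,6}:  v_{3} + v_{6} = v_{4} ; sig = ⟨2 | 1⟩
  P={1,8}:  v_{1} + v_{8} = 2·v_{4} + v_{6} + v_{7} ; sig = ⟨2 | 1 1 2⟩
  P={2,8}:  v_{2} + v_{8} = v_{3} + 2·v_{5} + v_{7} ; sig = ⟨2 | 1 1 2⟩
  P={6,8}:  v_{6} + v_{8} = 2·v_{4} + v_{5} + v_{7} ; sig = ⟨2 | 1 1 2⟩
  P={0,8}:  v_{0} + v_{8} = 2·v_{3} + v_{5} ; sig = ⟨2 | 1 2⟩
  P={1,5}:  v_{1} + v_{5} = 2·v_{6} ; sig = ⟨2 | 2⟩
  P={0,6,7}:  v_{0} + v_{6} + v_{7} = 0 ; sig = ⟨3 | 0⟩
  P={0,4,7}:  v_{0} + v_{4} + v_{7} = v_{3} ; sig = ⟨3 | 1⟩
  P={1,2,3}:  v_{1} + v_{2} + v_{3} = v_{6} ; sig = ⟨3 | 1⟩
  P={0,5,7}:  v_{0} + v_{5} + v_{7} = v_{2} + v_{3} ; sig = ⟨3 | 1 1⟩
  P={3,4,5,7}:  v_{3} + v_{4} + v_{5} + v_{7} = v_{8} ; sig = ⟨4 | 1⟩

Signatures (|P|; sorted positive RHS coefficients), sorted:
    ⟨2 | 1⟩
    ⟨2 | 1⟩
    ⟨2 | 1 1 2⟩
    ⟨2 | 1 1 2⟩
    ⟨2 | 1 1 2⟩
    ⟨2 | 1 2⟩
    ⟨2 | 2⟩
    ⟨3 | 0⟩
    ⟨3 | 1⟩
    ⟨3 | 1⟩
    ⟨3 | 1 1⟩
    ⟨4 | 1⟩


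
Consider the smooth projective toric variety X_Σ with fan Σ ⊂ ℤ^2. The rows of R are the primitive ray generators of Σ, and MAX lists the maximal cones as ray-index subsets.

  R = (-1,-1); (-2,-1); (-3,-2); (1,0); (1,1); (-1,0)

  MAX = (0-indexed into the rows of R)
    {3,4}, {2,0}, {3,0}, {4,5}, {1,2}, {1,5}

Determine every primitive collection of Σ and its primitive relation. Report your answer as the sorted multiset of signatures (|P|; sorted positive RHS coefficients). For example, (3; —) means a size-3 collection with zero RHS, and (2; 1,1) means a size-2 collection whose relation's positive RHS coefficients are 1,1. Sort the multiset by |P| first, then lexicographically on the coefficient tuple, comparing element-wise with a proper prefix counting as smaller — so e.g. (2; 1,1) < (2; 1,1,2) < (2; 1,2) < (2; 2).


Σ has 9 primitive collections:

  {0,4}:  v_{0} + v_{4} = 0  ⟹  sig = (2; —)
  {3,5}:  v_{3} + v_{5} = 0  ⟹  sig = (2; —)
  {0,1}:  v_{0} + v_{1} = v_{2}  ⟹  sig = (2; 1)
  {0,5}:  v_{0} + v_{5} = v_{1}  ⟹  sig = (2; 1)
  {1,3}:  v_{1} + v_{3} = v_{0}  ⟹  sig = (2; 1)
  {1,4}:  v_{1} + v_{4} = v_{5}  ⟹  sig = (2; 1)
  {2,4}:  v_{2} + v_{4} = v_{1}  ⟹  sig = (2; 1)
  {2,3}:  v_{2} + v_{3} = 2·v_{0}  ⟹  sig = (2; 2)
  {2,5}:  v_{2} + v_{5} = 2·v_{1}  ⟹  sig = (2; 2)

Hence PRS(X_Σ) =
    |P|=2: 9 collections, coeffs (), (), (1), (1), (1), (1), (1), (2), (2)


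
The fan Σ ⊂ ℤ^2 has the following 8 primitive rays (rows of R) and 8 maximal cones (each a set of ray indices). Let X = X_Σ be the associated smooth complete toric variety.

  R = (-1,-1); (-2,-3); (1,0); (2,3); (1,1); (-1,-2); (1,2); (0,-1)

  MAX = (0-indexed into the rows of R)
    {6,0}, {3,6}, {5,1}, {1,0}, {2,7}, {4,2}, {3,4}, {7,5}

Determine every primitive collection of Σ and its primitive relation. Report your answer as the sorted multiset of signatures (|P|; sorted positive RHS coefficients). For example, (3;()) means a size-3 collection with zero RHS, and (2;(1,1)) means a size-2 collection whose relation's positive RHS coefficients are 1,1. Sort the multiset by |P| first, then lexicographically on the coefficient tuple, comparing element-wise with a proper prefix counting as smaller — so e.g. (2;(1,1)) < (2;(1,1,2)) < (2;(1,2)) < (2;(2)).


Σ has 20 primitive collections:

  P = {0,4}:  v_{0} + v_{4} = 0 ; sig = (2;())
  P = {1,3}:  v_{1} + v_{3} = 0 ; sig = (2;())
  P = {5,6}:  v_{5} + v_{6} = 0 ; sig = (2;())
  P = {0,2}:  v_{0} + v_{2} = v_{7} ; sig = (2;(1))
  P = {0,3}:  v_{0} + v_{3} = v_{6} ; sig = (2;(1))
  P = {0,5}:  v_{0} + v_{5} = v_{1} ; sig = (2;(1))
  P = {0,7}:  v_{0} + v_{7} = v_{5} ; sig = (2;(1))
  P = {1,4}:  v_{1} + v_{4} = v_{5} ; sig = (2;(1))
  P = {1,6}:  v_{1} + v_{6} = v_{0} ; sig = (2;(1))
  P = {3,5}:  v_{3} + v_{5} = v_{4} ; sig = (2;(1))
  P = {4,5}:  v_{4} + v_{5} = v_{7} ; sig = (2;(1))
  P = {4,6}:  v_{4} + v_{6} = v_{3} ; sig = (2;(1))
  P = {4,7}:  v_{4} + v_{7} = v_{2} ; sig = (2;(1))
  P = {6,7}:  v_{6} + v_{7} = v_{4} ; sig = (2;(1))
  P = {1,2}:  v_{1} + v_{2} = v_{5} + v_{7} ; sig = (2;(1,1))
  P = {1,7}:  v_{1} + v_{7} = 2·v_{5} ; sig = (2;(2))
  P = {2,5}:  v_{2} + v_{5} = 2·v_{7} ; sig = (2;(2))
  P = {2,6}:  v_{2} + v_{6} = 2·v_{4} ; sig = (2;(2))
  P = {3,7}:  v_{3} + v_{7} = 2·v_{4} ; sig = (2;(2))
  P = {2,3}:  v_{2} + v_{3} = 3·v_{4} ; sig = (2;(3))

Signatures (|P|; sorted positive RHS coefficients), sorted:
    |P|=2: 20 collections, coeffs (), (), (), (1), (1), (1), (1), (1), (1), (1), (1), (1), (1), (1), (1,1), (2), (2), (2), (2), (3)
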